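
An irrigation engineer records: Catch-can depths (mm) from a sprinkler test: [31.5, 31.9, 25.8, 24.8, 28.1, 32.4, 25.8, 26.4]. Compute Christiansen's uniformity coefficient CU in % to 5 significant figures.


Approach: apply Christiansen's uniformity coefficient, CU = (1 - mean_abs_deviation/mean)*100.
mean = 28.33750 mm
mean |d_i - mean| = 2.696875 mm
CU = (1 - 2.696875/28.33750)*100 = 90.483 %
Therefore Christiansen's uniformity coefficient CU = 90.483 %.


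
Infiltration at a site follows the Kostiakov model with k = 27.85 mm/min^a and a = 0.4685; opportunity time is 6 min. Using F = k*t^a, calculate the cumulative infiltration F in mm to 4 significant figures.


F = 27.85 * 6^0.4685 = 64.47 mm
Therefore the cumulative infiltration F = 64.47 mm.


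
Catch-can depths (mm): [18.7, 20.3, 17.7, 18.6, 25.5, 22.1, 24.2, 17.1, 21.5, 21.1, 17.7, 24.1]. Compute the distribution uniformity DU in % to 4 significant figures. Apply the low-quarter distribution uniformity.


Approach: apply the low-quarter distribution uniformity, DU = (mean of lowest quarter of readings / overall mean)*100.
sorted lowest 3 of 12: [17.1, 17.7, 17.7] -> mean = 17.5000 mm
overall mean = 20.7167 mm
DU = (17.5000/20.7167)*100 = 84.47 %
Therefore the distribution uniformity DU = 84.47 %.


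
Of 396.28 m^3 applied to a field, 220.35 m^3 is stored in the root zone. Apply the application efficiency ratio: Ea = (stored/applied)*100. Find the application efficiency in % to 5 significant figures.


Ea = (220.35/396.28)*100 = 55.605 %
Therefore the application efficiency = 55.605 %.


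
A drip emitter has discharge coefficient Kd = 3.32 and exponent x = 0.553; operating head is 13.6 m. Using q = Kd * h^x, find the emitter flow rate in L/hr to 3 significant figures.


q = 3.32 * 13.6^0.553 = 14.1 L/hr
Therefore the emitter flow rate = 14.1 L/hr.


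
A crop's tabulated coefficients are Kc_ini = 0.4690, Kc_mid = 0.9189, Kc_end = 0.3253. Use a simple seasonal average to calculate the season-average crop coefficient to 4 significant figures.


Approach: apply a simple seasonal average, Kc_avg = (Kc_ini + Kc_mid + Kc_end)/3.
Kc_avg = (0.4690 + 0.9189 + 0.3253)/3 = 0.5711
Therefore the season-average crop coefficient = 0.5711.


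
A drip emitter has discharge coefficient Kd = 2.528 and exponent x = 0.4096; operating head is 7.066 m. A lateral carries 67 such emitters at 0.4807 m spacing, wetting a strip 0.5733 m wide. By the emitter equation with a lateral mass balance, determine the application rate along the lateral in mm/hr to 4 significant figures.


Approach: apply the emitter equation with a lateral mass balance, q = Kd*h^x; Q = n*q; rate = Q/(n*spacing*width).
Step 1 — single emitter flow (q = Kd*h^x):
  q = 2.528 * 7.066^0.4096 = 5.63117 L/hr
Step 2 — total lateral flow: Q = 67 * 5.63117 = 377.288 L/hr
Step 3 — wetted area: A = 67 * 0.4807 * 0.5733 = 18.4642 m^2
Step 4 — application rate: Q/A = 377.288/18.4642 = 20.43 mm/hr
Therefore the application rate along the lateral = 20.43 mm/hr.


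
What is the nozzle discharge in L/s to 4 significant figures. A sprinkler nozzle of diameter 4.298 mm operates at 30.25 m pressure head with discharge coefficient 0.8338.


Approach: apply the orifice equation, Q = Cd*A*sqrt(2*g*h), A = pi*(d/2)^2.
A = pi*(4.298e-3/2)^2 = 1.45085e-05 m^2
Q = 0.8338 * 1.45085e-05 * sqrt(2*9.81*30.25) * 1000 = 0.2947 L/s
Therefore the nozzle discharge = 0.2947 L/s.


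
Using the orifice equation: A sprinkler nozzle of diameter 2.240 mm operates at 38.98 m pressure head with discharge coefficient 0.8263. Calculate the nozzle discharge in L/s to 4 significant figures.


Approach: apply the orifice equation, Q = Cd*A*sqrt(2*g*h), A = pi*(d/2)^2.
A = pi*(2.240e-3/2)^2 = 3.94081e-06 m^2
Q = 0.8263 * 3.94081e-06 * sqrt(2*9.81*38.98) * 1000 = 0.09005 L/s
Therefore the nozzle discharge = 0.09005 L/s.


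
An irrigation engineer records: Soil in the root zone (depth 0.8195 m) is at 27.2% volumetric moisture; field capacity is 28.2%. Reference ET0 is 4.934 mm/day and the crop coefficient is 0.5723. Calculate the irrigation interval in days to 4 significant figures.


Approach: apply soil-water budget scheduling, SMD = (FC-theta)/100*depth*1000; ETc = ET0*Kc; interval = SMD/ETc.
Step 1 — soil moisture deficit:
  SMD = (28.2 - 27.2)/100 * 0.8195 * 1000 = 8.19500 mm
Step 2 — daily crop ET (ETc = ET0*Kc):
  ETc = 4.934 * 0.5723 = 2.82373 mm/day
Step 3 — irrigation interval (SMD/ETc):
  interval = 8.19500 / 2.82373 = 2.902 days
Therefore the irrigation interval = 2.902 days.


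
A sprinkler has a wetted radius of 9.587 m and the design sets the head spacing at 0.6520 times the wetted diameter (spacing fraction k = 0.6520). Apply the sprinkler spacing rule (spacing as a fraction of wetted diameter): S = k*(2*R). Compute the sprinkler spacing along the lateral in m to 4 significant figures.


S = 0.6520 * (2 * 9.587) = 12.50 m
Therefore the sprinkler spacing along the lateral = 12.50 m.


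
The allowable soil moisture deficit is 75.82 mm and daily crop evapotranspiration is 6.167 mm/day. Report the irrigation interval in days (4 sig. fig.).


Approach: apply the irrigation interval relation, interval = SMD / ETc.
interval = 75.82 / 6.167 = 12.29 days
Therefore the irrigation interval = 12.29 days.


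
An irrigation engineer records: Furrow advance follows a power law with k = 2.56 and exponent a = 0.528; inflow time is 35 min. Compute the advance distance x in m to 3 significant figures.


Approach: apply the power-law advance function, x = k*t^a.
x = 2.56 * 35^0.528 = 16.7 m
Therefore the advance distance x = 16.7 m.


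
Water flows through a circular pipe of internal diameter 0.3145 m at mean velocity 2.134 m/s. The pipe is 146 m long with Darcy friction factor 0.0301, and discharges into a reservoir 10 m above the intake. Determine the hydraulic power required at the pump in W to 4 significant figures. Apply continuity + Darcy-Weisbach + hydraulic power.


Approach: apply continuity + Darcy-Weisbach + hydraulic power, Q = A*v; hf = f*(L/D)*(v^2/(2g)); H = static + hf; P = rho*g*Q*H.
Step 1 — flow rate (continuity, Q = A*v):
  A = pi*(0.3145/2)^2 = 0.0776839 m^2
  Q = 0.0776839 * 2.134 = 0.165778 m^3/s
Step 2 — friction head loss (Darcy-Weisbach):
  hf = 0.0301 * (146/0.3145) * (2.134^2 / (2*9.81))
  hf = 3.24331 m
Step 3 — total head: H = 10 + 3.24331 = 13.2433 m
Step 4 — hydraulic power (P = rho*g*Q*H):
  P = 1000 * 9.81 * 0.165778 * 13.2433 = 21540 W
Therefore the hydraulic power required at the pump = 21540 W.


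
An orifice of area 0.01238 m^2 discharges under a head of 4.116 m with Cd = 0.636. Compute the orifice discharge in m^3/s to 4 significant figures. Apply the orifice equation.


Approach: apply the orifice equation, Q = Cd*A*sqrt(2*g*h).
Q = 0.636 * 0.01238 * sqrt(2*9.81*4.116) = 0.07076 m^3/s
Therefore the orifice discharge = 0.07076 m^3/s.


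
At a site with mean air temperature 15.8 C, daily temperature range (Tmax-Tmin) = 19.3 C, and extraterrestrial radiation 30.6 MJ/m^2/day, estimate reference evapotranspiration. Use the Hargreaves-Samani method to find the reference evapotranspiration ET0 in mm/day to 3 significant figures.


Approach: apply the Hargreaves-Samani method, ET0 = 0.0023*(Tmean+17.8)*sqrt(Tmax-Tmin)*0.408*Ra.
ET0 = 0.0023*(15.8+17.8)*sqrt(19.3)*0.408*30.6 = 4.24 mm/day
Therefore the reference evapotranspiration ET0 = 4.24 mm/day.


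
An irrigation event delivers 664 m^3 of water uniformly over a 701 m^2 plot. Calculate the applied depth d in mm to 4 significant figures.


Approach: apply depth from volume over area, d = (V/A)*1000.
d = (664 / 701) * 1000 = 947.2 mm
Therefore the applied depth d = 947.2 mm.


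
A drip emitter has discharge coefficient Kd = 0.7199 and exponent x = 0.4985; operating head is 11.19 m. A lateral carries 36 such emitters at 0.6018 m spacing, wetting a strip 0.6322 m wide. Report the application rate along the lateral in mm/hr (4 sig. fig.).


Approach: apply the emitter equation with a lateral mass balance, q = Kd*h^x; Q = n*q; rate = Q/(n*spacing*width).
Step 1 — single emitter flow (q = Kd*h^x):
  q = 0.7199 * 11.19^0.4985 = 2.39946 L/hr
Step 2 — total lateral flow: Q = 36 * 2.39946 = 86.3807 L/hr
Step 3 — wetted area: A = 36 * 0.6018 * 0.6322 = 13.6965 m^2
Step 4 — application rate: Q/A = 86.3807/13.6965 = 6.307 mm/hr
Therefore the application rate along the lateral = 6.307 mm/hr.


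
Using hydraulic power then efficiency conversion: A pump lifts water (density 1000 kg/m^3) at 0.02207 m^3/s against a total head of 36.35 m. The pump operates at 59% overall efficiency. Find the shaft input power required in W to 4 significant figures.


Approach: apply hydraulic power then efficiency conversion, P = rho*g*Q*H; P_in = P/eta.
Step 1 — hydraulic power (P = rho*g*Q*H):
  P = 1000 * 9.81 * 0.02207 * 36.35 = 7870.02 W
Step 2 — input power: P_in = P/eta = 7870.02 / 0.59 = 13340 W
Therefore the shaft input power required = 13340 W.


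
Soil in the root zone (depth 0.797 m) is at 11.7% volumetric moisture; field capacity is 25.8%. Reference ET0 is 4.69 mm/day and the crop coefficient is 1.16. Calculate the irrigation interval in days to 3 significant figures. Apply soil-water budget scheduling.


Approach: apply soil-water budget scheduling, SMD = (FC-theta)/100*depth*1000; ETc = ET0*Kc; interval = SMD/ETc.
Step 1 — soil moisture deficit:
  SMD = (25.8 - 11.7)/100 * 0.797 * 1000 = 112.38 mm
Step 2 — daily crop ET (ETc = ET0*Kc):
  ETc = 4.69 * 1.16 = 5.4404 mm/day
Step 3 — irrigation interval (SMD/ETc):
  interval = 112.38 / 5.4404 = 20.7 days
Therefore the irrigation interval = 20.7 days.


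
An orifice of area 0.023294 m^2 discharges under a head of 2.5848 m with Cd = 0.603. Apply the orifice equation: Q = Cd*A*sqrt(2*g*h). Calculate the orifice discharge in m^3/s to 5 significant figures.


Q = 0.603 * 0.023294 * sqrt(2*9.81*2.5848) = 0.10003 m^3/s
Therefore the orifice discharge = 0.10003 m^3/s.


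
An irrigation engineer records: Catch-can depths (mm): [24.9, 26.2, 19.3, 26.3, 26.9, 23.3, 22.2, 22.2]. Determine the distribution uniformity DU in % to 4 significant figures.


Approach: apply the low-quarter distribution uniformity, DU = (mean of lowest quarter of readings / overall mean)*100.
sorted lowest 2 of 8: [19.3, 22.2] -> mean = 20.7500 mm
overall mean = 23.9125 mm
DU = (20.7500/23.9125)*100 = 86.77 %
Therefore the distribution uniformity DU = 86.77 %.


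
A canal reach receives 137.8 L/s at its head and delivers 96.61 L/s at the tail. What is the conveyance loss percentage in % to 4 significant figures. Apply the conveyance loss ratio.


Approach: apply the conveyance loss ratio, loss% = ((Q_head - Q_tail)/Q_head)*100.
loss = ((137.8 - 96.61)/137.8)*100 = 29.89 %
Therefore the conveyance loss percentage = 29.89 %.


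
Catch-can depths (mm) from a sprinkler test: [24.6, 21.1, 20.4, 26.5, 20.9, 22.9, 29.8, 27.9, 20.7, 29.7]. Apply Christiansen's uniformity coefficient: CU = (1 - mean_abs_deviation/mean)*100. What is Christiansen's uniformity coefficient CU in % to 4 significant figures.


mean = 24.4500 mm
mean |d_i - mean| = 3.25000 mm
CU = (1 - 3.25000/24.4500)*100 = 86.71 %
Therefore Christiansen's uniformity coefficient CU = 86.71 %.


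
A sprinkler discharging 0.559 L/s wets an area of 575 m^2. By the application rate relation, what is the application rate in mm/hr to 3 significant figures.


Approach: apply the application rate relation, rate = (Q/A)*3600.
rate = (0.559 / 575) * 3600 = 3.50 mm/hr
Therefore the application rate = 3.50 mm/hr.


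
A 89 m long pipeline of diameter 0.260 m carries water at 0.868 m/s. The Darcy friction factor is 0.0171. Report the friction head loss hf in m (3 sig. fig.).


Approach: apply the Darcy-Weisbach equation, hf = f*(L/D)*(v^2/(2g)).
hf = 0.0171 * (89/0.260) * (0.868^2 / (2*9.81))
hf = 0.225 m
Therefore the friction head loss hf = 0.225 m.


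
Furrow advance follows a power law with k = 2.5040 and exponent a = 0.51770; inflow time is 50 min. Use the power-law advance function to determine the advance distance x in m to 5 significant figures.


Approach: apply the power-law advance function, x = k*t^a.
x = 2.5040 * 50^0.51770 = 18.975 m
Therefore the advance distance x = 18.975 m.


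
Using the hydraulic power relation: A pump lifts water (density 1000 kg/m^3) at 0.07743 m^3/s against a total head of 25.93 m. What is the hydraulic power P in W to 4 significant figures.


Approach: apply the hydraulic power relation, P = rho*g*Q*H.
P = 1000 * 9.81 * 0.07743 * 25.93 = 19700 W
Therefore the hydraulic power P = 19700 W.


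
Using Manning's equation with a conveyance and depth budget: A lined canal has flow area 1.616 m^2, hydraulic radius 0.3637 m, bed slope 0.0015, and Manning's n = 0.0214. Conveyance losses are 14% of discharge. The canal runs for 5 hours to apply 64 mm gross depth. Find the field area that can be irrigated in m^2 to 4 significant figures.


Approach: apply Manning's equation with a conveyance and depth budget, Q = (1/n)*A*R^(2/3)*S^(1/2); Q_field = Q*(1-loss); Area = Q_field*t/(d/1000).
Step 1 — canal discharge (Manning's equation):
  Q = (1/0.0214) * 1.616 * 0.3637^(2/3) * 0.0015^(1/2) = 1.49017 m^3/s
Step 2 — delivered flow: Q_field = 1.49017*(1 - 14/100) = 1.28155 m^3/s
Step 3 — volume delivered: V = 1.28155 * 5*3600 = 23067.8 m^3
Step 4 — area served: A = V / (depth/1000) = 23067.8 / 0.064 = 360400 m^2
Therefore the field area that can be irrigated = 360400 m^2.


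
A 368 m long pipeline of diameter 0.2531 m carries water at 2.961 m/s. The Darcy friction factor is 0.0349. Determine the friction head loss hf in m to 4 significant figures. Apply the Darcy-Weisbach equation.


Approach: apply the Darcy-Weisbach equation, hf = f*(L/D)*(v^2/(2g)).
hf = 0.0349 * (368/0.2531) * (2.961^2 / (2*9.81))
hf = 22.68 m
Therefore the friction head loss hf = 22.68 m.


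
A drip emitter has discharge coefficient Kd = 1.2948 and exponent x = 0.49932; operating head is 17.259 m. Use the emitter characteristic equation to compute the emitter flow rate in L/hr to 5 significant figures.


Approach: apply the emitter characteristic equation, q = Kd * h^x.
q = 1.2948 * 17.259^0.49932 = 5.3687 L/hr
Therefore the emitter flow rate = 5.3687 L/hr.


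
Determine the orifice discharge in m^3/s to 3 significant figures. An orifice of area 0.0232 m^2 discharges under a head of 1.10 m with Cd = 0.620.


Approach: apply the orifice equation, Q = Cd*A*sqrt(2*g*h).
Q = 0.620 * 0.0232 * sqrt(2*9.81*1.10) = 0.0668 m^3/s
Therefore the orifice discharge = 0.0668 m^3/s.


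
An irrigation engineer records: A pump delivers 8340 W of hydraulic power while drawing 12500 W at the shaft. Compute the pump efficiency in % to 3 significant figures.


Approach: apply the efficiency ratio, eta = (P_out/P_in)*100.
eta = (8340 / 12500) * 100 = 66.7 %
Therefore the pump efficiency = 66.7 %.


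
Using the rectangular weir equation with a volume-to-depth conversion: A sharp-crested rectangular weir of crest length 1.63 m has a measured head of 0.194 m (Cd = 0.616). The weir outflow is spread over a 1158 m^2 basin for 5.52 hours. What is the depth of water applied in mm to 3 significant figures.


Approach: apply the rectangular weir equation with a volume-to-depth conversion, Q = (2/3)*Cd*L*sqrt(2g)*H^1.5; d = Q*t/A * 1000.
Step 1 — weir discharge:
  Q = (2/3)*0.616*1.63*sqrt(2*9.81)*0.194^1.5 = 0.25335 m^3/s
Step 2 — volume: V = 0.25335 * 5.52*3600 = 5034.7 m^3
Step 3 — depth: d = V/A * 1000 = 5034.7/1158 * 1000 = 4350 mm
Therefore the depth of water applied = 4350 mm.


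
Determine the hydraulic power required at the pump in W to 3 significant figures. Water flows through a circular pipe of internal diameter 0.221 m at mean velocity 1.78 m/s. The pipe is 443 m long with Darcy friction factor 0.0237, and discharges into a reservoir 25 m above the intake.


Approach: apply continuity + Darcy-Weisbach + hydraulic power, Q = A*v; hf = f*(L/D)*(v^2/(2g)); H = static + hf; P = rho*g*Q*H.
Step 1 — flow rate (continuity, Q = A*v):
  A = pi*(0.221/2)^2 = 0.038360 m^2
  Q = 0.038360 * 1.78 = 0.068280 m^3/s
Step 2 — friction head loss (Darcy-Weisbach):
  hf = 0.0237 * (443/0.221) * (1.78^2 / (2*9.81))
  hf = 7.6719 m
Step 3 — total head: H = 25 + 7.6719 = 32.672 m
Step 4 — hydraulic power (P = rho*g*Q*H):
  P = 1000 * 9.81 * 0.068280 * 32.672 = 21900 W
Therefore the hydraulic power required at the pump = 21900 W.


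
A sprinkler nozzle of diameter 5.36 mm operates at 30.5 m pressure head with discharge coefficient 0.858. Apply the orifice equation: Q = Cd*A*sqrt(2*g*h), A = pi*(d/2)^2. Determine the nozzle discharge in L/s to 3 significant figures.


A = pi*(5.36e-3/2)^2 = 2.2564e-05 m^2
Q = 0.858 * 2.2564e-05 * sqrt(2*9.81*30.5) * 1000 = 0.474 L/s
Therefore the nozzle discharge = 0.474 L/s.


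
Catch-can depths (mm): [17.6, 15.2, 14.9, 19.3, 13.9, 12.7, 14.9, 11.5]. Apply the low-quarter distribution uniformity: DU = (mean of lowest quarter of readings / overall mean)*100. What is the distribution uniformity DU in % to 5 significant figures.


sorted lowest 2 of 8: [11.5, 12.7] -> mean = 12.10000 mm
overall mean = 15.00000 mm
DU = (12.10000/15.00000)*100 = 80.667 %
Therefore the distribution uniformity DU = 80.667 %.


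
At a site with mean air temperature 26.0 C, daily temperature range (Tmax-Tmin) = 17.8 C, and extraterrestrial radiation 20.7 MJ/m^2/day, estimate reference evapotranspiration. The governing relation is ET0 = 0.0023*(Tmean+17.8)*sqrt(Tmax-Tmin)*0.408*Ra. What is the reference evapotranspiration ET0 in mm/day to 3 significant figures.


ET0 = 0.0023*(26.0+17.8)*sqrt(17.8)*0.408*20.7 = 3.59 mm/day
Therefore the reference evapotranspiration ET0 = 3.59 mm/day.


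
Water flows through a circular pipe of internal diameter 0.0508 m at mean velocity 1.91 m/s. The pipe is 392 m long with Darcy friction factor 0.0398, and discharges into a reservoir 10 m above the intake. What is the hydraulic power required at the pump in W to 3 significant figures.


Approach: apply continuity + Darcy-Weisbach + hydraulic power, Q = A*v; hf = f*(L/D)*(v^2/(2g)); H = static + hf; P = rho*g*Q*H.
Step 1 — flow rate (continuity, Q = A*v):
  A = pi*(0.0508/2)^2 = 0.0020268 m^2
  Q = 0.0020268 * 1.91 = 0.0038712 m^3/s
Step 2 — friction head loss (Darcy-Weisbach):
  hf = 0.0398 * (392/0.0508) * (1.91^2 / (2*9.81))
  hf = 57.105 m
Step 3 — total head: H = 10 + 57.105 = 67.105 m
Step 4 — hydraulic power (P = rho*g*Q*H):
  P = 1000 * 9.81 * 0.0038712 * 67.105 = 2550 W
Therefore the hydraulic power required at the pump = 2550 W.


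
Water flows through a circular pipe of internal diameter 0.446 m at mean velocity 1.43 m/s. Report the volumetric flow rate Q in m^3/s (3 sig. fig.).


Approach: apply the continuity equation for pipe flow, Q = A * v with A = pi*(D/2)^2.
A = pi*(0.446/2)^2 = 0.15623 m^2
Q = 0.15623 * 1.43 = 0.223 m^3/s
Therefore the volumetric flow rate Q = 0.223 m^3/s.


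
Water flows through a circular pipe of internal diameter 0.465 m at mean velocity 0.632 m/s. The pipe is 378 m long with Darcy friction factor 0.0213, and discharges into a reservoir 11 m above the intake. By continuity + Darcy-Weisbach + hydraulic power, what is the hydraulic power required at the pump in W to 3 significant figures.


Approach: apply continuity + Darcy-Weisbach + hydraulic power, Q = A*v; hf = f*(L/D)*(v^2/(2g)); H = static + hf; P = rho*g*Q*H.
Step 1 — flow rate (continuity, Q = A*v):
  A = pi*(0.465/2)^2 = 0.16982 m^2
  Q = 0.16982 * 0.632 = 0.10733 m^3/s
Step 2 — friction head loss (Darcy-Weisbach):
  hf = 0.0213 * (378/0.465) * (0.632^2 / (2*9.81))
  hf = 0.35250 m
Step 3 — total head: H = 11 + 0.35250 = 11.352 m
Step 4 — hydraulic power (P = rho*g*Q*H):
  P = 1000 * 9.81 * 0.10733 * 11.352 = 12000 W
Therefore the hydraulic power required at the pump = 12000 W.


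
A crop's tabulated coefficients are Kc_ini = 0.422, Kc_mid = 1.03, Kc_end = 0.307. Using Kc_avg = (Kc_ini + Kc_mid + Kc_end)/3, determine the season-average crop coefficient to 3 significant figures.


Kc_avg = (0.422 + 1.03 + 0.307)/3 = 0.586
Therefore the season-average crop coefficient = 0.586.


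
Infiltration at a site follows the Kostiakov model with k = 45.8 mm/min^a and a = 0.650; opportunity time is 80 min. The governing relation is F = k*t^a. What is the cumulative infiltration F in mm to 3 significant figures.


F = 45.8 * 80^0.650 = 790 mm
Therefore the cumulative infiltration F = 790 mm.


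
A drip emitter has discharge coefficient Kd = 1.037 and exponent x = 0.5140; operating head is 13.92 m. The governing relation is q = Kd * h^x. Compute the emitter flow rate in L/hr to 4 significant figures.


q = 1.037 * 13.92^0.5140 = 4.014 L/hr
Therefore the emitter flow rate = 4.014 L/hr.


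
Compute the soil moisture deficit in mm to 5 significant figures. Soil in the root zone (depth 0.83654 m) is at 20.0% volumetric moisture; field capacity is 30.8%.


Approach: apply the soil moisture deficit relation, SMD = (FC - theta)/100 * depth * 1000.
SMD = (30.8 - 20.0)/100 * 0.83654 * 1000 = 90.346 mm
Therefore the soil moisture deficit = 90.346 mm.


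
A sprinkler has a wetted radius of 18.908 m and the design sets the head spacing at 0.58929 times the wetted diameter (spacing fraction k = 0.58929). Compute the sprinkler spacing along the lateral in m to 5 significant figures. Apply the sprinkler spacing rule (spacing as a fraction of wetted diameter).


Approach: apply the sprinkler spacing rule (spacing as a fraction of wetted diameter), S = k*(2*R).
S = 0.58929 * (2 * 18.908) = 22.285 m
Therefore the sprinkler spacing along the lateral = 22.285 m.


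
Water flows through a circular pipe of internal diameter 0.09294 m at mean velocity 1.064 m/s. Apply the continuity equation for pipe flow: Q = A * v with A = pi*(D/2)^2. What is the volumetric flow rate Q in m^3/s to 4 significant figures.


A = pi*(0.09294/2)^2 = 0.00678415 m^2
Q = 0.00678415 * 1.064 = 0.007218 m^3/s
Therefore the volumetric flow rate Q = 0.007218 m^3/s.


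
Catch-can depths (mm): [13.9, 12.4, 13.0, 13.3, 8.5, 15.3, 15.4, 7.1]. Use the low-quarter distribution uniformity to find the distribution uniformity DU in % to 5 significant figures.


Approach: apply the low-quarter distribution uniformity, DU = (mean of lowest quarter of readings / overall mean)*100.
sorted lowest 2 of 8: [7.1, 8.5] -> mean = 7.800000 mm
overall mean = 12.36250 mm
DU = (7.800000/12.36250)*100 = 63.094 %
Therefore the distribution uniformity DU = 63.094 %.


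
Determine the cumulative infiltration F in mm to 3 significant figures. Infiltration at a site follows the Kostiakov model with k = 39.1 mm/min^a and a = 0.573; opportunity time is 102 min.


Approach: apply the Kostiakov infiltration equation, F = k*t^a.
F = 39.1 * 102^0.573 = 553 mm
Therefore the cumulative infiltration F = 553 mm.


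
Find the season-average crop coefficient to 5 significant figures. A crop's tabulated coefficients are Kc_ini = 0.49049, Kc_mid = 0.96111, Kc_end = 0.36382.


Approach: apply a simple seasonal average, Kc_avg = (Kc_ini + Kc_mid + Kc_end)/3.
Kc_avg = (0.49049 + 0.96111 + 0.36382)/3 = 0.60514
Therefore the season-average crop coefficient = 0.60514.


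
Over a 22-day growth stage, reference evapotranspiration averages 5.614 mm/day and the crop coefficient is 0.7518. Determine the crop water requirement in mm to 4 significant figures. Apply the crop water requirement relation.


Approach: apply the crop water requirement relation, CWR = ET0 * Kc * days.
CWR = 5.614 * 0.7518 * 22 = 92.85 mm
Therefore the crop water requirement = 92.85 mm.


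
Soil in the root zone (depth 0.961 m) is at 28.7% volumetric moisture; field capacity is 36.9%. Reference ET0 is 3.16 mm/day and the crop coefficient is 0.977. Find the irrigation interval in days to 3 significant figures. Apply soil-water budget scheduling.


Approach: apply soil-water budget scheduling, SMD = (FC-theta)/100*depth*1000; ETc = ET0*Kc; interval = SMD/ETc.
Step 1 — soil moisture deficit:
  SMD = (36.9 - 28.7)/100 * 0.961 * 1000 = 78.802 mm
Step 2 — daily crop ET (ETc = ET0*Kc):
  ETc = 3.16 * 0.977 = 3.0873 mm/day
Step 3 — irrigation interval (SMD/ETc):
  interval = 78.802 / 3.0873 = 25.5 days
Therefore the irrigation interval = 25.5 days.


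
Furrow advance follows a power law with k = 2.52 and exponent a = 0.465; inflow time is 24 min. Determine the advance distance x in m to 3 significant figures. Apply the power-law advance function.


Approach: apply the power-law advance function, x = k*t^a.
x = 2.52 * 24^0.465 = 11.0 m
Therefore the advance distance x = 11.0 m.


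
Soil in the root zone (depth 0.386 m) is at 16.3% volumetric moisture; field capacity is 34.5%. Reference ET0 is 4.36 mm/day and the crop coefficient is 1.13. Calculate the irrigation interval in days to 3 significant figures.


Approach: apply soil-water budget scheduling, SMD = (FC-theta)/100*depth*1000; ETc = ET0*Kc; interval = SMD/ETc.
Step 1 — soil moisture deficit:
  SMD = (34.5 - 16.3)/100 * 0.386 * 1000 = 70.252 mm
Step 2 — daily crop ET (ETc = ET0*Kc):
  ETc = 4.36 * 1.13 = 4.9268 mm/day
Step 3 — irrigation interval (SMD/ETc):
  interval = 70.252 / 4.9268 = 14.3 days
Therefore the irrigation interval = 14.3 days.


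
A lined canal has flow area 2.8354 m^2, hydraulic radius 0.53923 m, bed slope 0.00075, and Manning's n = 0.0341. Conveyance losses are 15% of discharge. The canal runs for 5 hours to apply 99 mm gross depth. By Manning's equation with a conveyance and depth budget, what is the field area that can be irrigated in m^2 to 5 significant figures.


Approach: apply Manning's equation with a conveyance and depth budget, Q = (1/n)*A*R^(2/3)*S^(1/2); Q_field = Q*(1-loss); Area = Q_field*t/(d/1000).
Step 1 — canal discharge (Manning's equation):
  Q = (1/0.0341) * 2.8354 * 0.53923^(2/3) * 0.00075^(1/2) = 1.508597 m^3/s
Step 2 — delivered flow: Q_field = 1.508597*(1 - 15/100) = 1.282308 m^3/s
Step 3 — volume delivered: V = 1.282308 * 5*3600 = 23081.54 m^3
Step 4 — area served: A = V / (depth/1000) = 23081.54 / 0.099 = 233150 m^2
Therefore the field area that can be irrigated = 233150 m^2.


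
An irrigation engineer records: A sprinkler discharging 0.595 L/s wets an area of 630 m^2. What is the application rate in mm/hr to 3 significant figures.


Approach: apply the application rate relation, rate = (Q/A)*3600.
rate = (0.595 / 630) * 3600 = 3.40 mm/hr
Therefore the application rate = 3.40 mm/hr.


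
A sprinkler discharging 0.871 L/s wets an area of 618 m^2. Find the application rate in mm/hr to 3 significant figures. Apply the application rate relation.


Approach: apply the application rate relation, rate = (Q/A)*3600.
rate = (0.871 / 618) * 3600 = 5.07 mm/hr
Therefore the application rate = 5.07 mm/hr.


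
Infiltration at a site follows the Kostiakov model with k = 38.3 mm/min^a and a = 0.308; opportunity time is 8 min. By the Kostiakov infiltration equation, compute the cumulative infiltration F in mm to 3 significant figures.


Approach: apply the Kostiakov infiltration equation, F = k*t^a.
F = 38.3 * 8^0.308 = 72.7 mm
Therefore the cumulative infiltration F = 72.7 mm.


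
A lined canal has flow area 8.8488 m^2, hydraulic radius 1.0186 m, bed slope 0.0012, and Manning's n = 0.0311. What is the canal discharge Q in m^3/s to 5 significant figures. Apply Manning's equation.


Approach: apply Manning's equation, Q = (1/n)*A*R^(2/3)*S^(1/2).
Q = (1/0.0311) * 8.8488 * 1.0186^(2/3) * 0.0012^(1/2) = 9.9782 m^3/s
Therefore the canal discharge Q = 9.9782 m^3/s.


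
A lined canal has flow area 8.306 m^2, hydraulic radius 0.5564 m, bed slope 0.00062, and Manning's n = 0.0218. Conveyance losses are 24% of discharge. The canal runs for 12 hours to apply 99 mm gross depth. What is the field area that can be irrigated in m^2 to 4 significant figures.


Approach: apply Manning's equation with a conveyance and depth budget, Q = (1/n)*A*R^(2/3)*S^(1/2); Q_field = Q*(1-loss); Area = Q_field*t/(d/1000).
Step 1 — canal discharge (Manning's equation):
  Q = (1/0.0218) * 8.306 * 0.5564^(2/3) * 0.00062^(1/2) = 6.41785 m^3/s
Step 2 — delivered flow: Q_field = 6.41785*(1 - 24/100) = 4.87756 m^3/s
Step 3 — volume delivered: V = 4.87756 * 12*3600 = 210711 m^3
Step 4 — area served: A = V / (depth/1000) = 210711 / 0.099 = 2128000 m^2
Therefore the field area that can be irrigated = 2128000 m^2.


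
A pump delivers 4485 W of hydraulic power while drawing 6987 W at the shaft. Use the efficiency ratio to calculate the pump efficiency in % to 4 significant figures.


Approach: apply the efficiency ratio, eta = (P_out/P_in)*100.
eta = (4485 / 6987) * 100 = 64.19 %
Therefore the pump efficiency = 64.19 %.


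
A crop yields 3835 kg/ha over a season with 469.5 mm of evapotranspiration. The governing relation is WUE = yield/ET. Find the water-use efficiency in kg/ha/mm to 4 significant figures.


WUE = 3835 / 469.5 = 8.168 kg/ha/mm
Therefore the water-use efficiency = 8.168 kg/ha/mm.


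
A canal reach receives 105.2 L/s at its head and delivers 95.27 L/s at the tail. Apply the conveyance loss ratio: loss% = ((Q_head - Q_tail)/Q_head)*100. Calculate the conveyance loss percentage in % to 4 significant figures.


loss = ((105.2 - 95.27)/105.2)*100 = 9.439 %
Therefore the conveyance loss percentage = 9.439 %.


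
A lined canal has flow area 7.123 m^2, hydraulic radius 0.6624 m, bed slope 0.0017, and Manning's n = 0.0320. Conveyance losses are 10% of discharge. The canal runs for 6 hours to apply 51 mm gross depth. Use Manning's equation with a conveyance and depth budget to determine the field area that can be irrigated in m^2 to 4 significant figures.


Approach: apply Manning's equation with a conveyance and depth budget, Q = (1/n)*A*R^(2/3)*S^(1/2); Q_field = Q*(1-loss); Area = Q_field*t/(d/1000).
Step 1 — canal discharge (Manning's equation):
  Q = (1/0.0320) * 7.123 * 0.6624^(2/3) * 0.0017^(1/2) = 6.97404 m^3/s
Step 2 — delivered flow: Q_field = 6.97404*(1 - 10/100) = 6.27663 m^3/s
Step 3 — volume delivered: V = 6.27663 * 6*3600 = 135575 m^3
Step 4 — area served: A = V / (depth/1000) = 135575 / 0.051 = 2658000 m^2
Therefore the field area that can be irrigated = 2658000 m^2.


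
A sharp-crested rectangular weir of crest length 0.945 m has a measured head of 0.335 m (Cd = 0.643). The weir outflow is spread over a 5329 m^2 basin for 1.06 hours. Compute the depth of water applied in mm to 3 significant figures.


Approach: apply the rectangular weir equation with a volume-to-depth conversion, Q = (2/3)*Cd*L*sqrt(2g)*H^1.5; d = Q*t/A * 1000.
Step 1 — weir discharge:
  Q = (2/3)*0.643*0.945*sqrt(2*9.81)*0.335^1.5 = 0.34791 m^3/s
Step 2 — volume: V = 0.34791 * 1.06*3600 = 1327.6 m^3
Step 3 — depth: d = V/A * 1000 = 1327.6/5329 * 1000 = 249 mm
Therefore the depth of water applied = 249 mm.


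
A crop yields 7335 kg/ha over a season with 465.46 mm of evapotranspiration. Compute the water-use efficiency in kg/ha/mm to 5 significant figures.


Approach: apply the water-use efficiency ratio, WUE = yield/ET.
WUE = 7335 / 465.46 = 15.759 kg/ha/mm
Therefore the water-use efficiency = 15.759 kg/ha/mm.


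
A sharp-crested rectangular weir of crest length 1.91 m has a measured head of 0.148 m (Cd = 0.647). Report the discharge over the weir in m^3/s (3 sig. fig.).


Approach: apply the rectangular weir equation, Q = (2/3)*Cd*L*sqrt(2g)*H^1.5.
Q = (2/3)*0.647*1.91*sqrt(2*9.81)*0.148^1.5 = 0.208 m^3/s
Therefore the discharge over the weir = 0.208 m^3/s.


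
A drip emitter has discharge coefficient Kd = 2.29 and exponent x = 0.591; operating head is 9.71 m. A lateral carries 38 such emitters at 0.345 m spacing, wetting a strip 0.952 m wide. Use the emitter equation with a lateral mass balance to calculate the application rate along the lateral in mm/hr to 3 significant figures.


Approach: apply the emitter equation with a lateral mass balance, q = Kd*h^x; Q = n*q; rate = Q/(n*spacing*width).
Step 1 — single emitter flow (q = Kd*h^x):
  q = 2.29 * 9.71^0.591 = 8.7757 L/hr
Step 2 — total lateral flow: Q = 38 * 8.7757 = 333.48 L/hr
Step 3 — wetted area: A = 38 * 0.345 * 0.952 = 12.481 m^2
Step 4 — application rate: Q/A = 333.48/12.481 = 26.7 mm/hr
Therefore the application rate along the lateral = 26.7 mm/hr.


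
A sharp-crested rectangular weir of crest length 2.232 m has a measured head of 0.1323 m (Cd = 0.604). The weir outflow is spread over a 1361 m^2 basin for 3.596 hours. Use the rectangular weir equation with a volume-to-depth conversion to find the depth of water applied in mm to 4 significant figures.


Approach: apply the rectangular weir equation with a volume-to-depth conversion, Q = (2/3)*Cd*L*sqrt(2g)*H^1.5; d = Q*t/A * 1000.
Step 1 — weir discharge:
  Q = (2/3)*0.604*2.232*sqrt(2*9.81)*0.1323^1.5 = 0.191571 m^3/s
Step 2 — volume: V = 0.191571 * 3.596*3600 = 2480.00 m^3
Step 3 — depth: d = V/A * 1000 = 2480.00/1361 * 1000 = 1822 mm
Therefore the depth of water applied = 1822 mm.


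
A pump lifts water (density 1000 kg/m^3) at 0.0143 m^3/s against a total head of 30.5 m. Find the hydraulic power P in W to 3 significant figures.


Approach: apply the hydraulic power relation, P = rho*g*Q*H.
P = 1000 * 9.81 * 0.0143 * 30.5 = 4280 W
Therefore the hydraulic power P = 4280 W.


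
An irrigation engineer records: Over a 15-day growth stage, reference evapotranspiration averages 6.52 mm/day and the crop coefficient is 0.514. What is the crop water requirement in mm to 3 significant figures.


Approach: apply the crop water requirement relation, CWR = ET0 * Kc * days.
CWR = 6.52 * 0.514 * 15 = 50.3 mm
Therefore the crop water requirement = 50.3 mm.


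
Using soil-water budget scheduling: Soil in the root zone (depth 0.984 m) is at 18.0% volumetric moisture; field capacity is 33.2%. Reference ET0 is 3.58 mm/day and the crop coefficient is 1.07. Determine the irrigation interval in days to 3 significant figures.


Approach: apply soil-water budget scheduling, SMD = (FC-theta)/100*depth*1000; ETc = ET0*Kc; interval = SMD/ETc.
Step 1 — soil moisture deficit:
  SMD = (33.2 - 18.0)/100 * 0.984 * 1000 = 149.57 mm
Step 2 — daily crop ET (ETc = ET0*Kc):
  ETc = 3.58 * 1.07 = 3.8306 mm/day
Step 3 — irrigation interval (SMD/ETc):
  interval = 149.57 / 3.8306 = 39.0 days
Therefore the irrigation interval = 39.0 days.


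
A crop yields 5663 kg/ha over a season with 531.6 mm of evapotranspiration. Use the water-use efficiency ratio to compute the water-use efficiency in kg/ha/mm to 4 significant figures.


Approach: apply the water-use efficiency ratio, WUE = yield/ET.
WUE = 5663 / 531.6 = 10.65 kg/ha/mm
Therefore the water-use efficiency = 10.65 kg/ha/mm.


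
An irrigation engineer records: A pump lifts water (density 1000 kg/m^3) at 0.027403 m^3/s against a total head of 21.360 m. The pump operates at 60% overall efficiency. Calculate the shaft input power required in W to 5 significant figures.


Approach: apply hydraulic power then efficiency conversion, P = rho*g*Q*H; P_in = P/eta.
Step 1 — hydraulic power (P = rho*g*Q*H):
  P = 1000 * 9.81 * 0.027403 * 21.360 = 5742.068 W
Step 2 — input power: P_in = P/eta = 5742.068 / 0.6 = 9570.1 W
Therefore the shaft input power required = 9570.1 W.


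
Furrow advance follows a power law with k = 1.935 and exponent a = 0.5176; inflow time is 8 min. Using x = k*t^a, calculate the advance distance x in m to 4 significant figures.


x = 1.935 * 8^0.5176 = 5.677 m
Therefore the advance distance x = 5.677 m.


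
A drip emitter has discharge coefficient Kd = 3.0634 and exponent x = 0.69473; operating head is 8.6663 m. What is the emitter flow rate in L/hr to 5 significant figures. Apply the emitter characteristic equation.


Approach: apply the emitter characteristic equation, q = Kd * h^x.
q = 3.0634 * 8.6663^0.69473 = 13.732 L/hr
Therefore the emitter flow rate = 13.732 L/hr.


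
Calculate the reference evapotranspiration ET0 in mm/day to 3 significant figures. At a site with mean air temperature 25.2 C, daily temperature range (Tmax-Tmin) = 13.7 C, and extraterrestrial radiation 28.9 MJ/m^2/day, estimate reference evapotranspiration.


Approach: apply the Hargreaves-Samani method, ET0 = 0.0023*(Tmean+17.8)*sqrt(Tmax-Tmin)*0.408*Ra.
ET0 = 0.0023*(25.2+17.8)*sqrt(13.7)*0.408*28.9 = 4.32 mm/day
Therefore the reference evapotranspiration ET0 = 4.32 mm/day.


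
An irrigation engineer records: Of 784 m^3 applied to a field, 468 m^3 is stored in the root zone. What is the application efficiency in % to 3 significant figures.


Approach: apply the application efficiency ratio, Ea = (stored/applied)*100.
Ea = (468/784)*100 = 59.7 %
Therefore the application efficiency = 59.7 %.


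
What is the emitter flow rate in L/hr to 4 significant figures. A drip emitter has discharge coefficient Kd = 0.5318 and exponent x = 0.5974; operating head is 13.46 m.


Approach: apply the emitter characteristic equation, q = Kd * h^x.
q = 0.5318 * 13.46^0.5974 = 2.513 L/hr
Therefore the emitter flow rate = 2.513 L/hr.


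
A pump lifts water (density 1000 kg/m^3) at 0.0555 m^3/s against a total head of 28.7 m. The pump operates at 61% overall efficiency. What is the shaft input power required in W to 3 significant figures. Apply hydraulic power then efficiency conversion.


Approach: apply hydraulic power then efficiency conversion, P = rho*g*Q*H; P_in = P/eta.
Step 1 — hydraulic power (P = rho*g*Q*H):
  P = 1000 * 9.81 * 0.0555 * 28.7 = 15626 W
Step 2 — input power: P_in = P/eta = 15626 / 0.61 = 25600 W
Therefore the shaft input power required = 25600 W.


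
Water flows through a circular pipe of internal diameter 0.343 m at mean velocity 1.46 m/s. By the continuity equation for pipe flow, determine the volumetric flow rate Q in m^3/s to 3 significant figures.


Approach: apply the continuity equation for pipe flow, Q = A * v with A = pi*(D/2)^2.
A = pi*(0.343/2)^2 = 0.092401 m^2
Q = 0.092401 * 1.46 = 0.135 m^3/s
Therefore the volumetric flow rate Q = 0.135 m^3/s.


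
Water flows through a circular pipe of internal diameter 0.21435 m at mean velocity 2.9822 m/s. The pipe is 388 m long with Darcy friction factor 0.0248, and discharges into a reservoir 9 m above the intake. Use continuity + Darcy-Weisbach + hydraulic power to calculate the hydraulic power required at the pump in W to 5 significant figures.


Approach: apply continuity + Darcy-Weisbach + hydraulic power, Q = A*v; hf = f*(L/D)*(v^2/(2g)); H = static + hf; P = rho*g*Q*H.
Step 1 — flow rate (continuity, Q = A*v):
  A = pi*(0.21435/2)^2 = 0.03608584 m^2
  Q = 0.03608584 * 2.9822 = 0.1076152 m^3/s
Step 2 — friction head loss (Darcy-Weisbach):
  hf = 0.0248 * (388/0.21435) * (2.9822^2 / (2*9.81))
  hf = 20.34860 m
Step 3 — total head: H = 9 + 20.34860 = 29.34860 m
Step 4 — hydraulic power (P = rho*g*Q*H):
  P = 1000 * 9.81 * 0.1076152 * 29.34860 = 30983 W
Therefore the hydraulic power required at the pump = 30983 W.


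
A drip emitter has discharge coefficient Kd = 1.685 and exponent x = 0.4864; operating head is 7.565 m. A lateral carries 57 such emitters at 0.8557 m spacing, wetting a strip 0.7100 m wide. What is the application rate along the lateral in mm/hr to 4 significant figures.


Approach: apply the emitter equation with a lateral mass balance, q = Kd*h^x; Q = n*q; rate = Q/(n*spacing*width).
Step 1 — single emitter flow (q = Kd*h^x):
  q = 1.685 * 7.565^0.4864 = 4.50871 L/hr
Step 2 — total lateral flow: Q = 57 * 4.50871 = 256.997 L/hr
Step 3 — wetted area: A = 57 * 0.8557 * 0.7100 = 34.6302 m^2
Step 4 — application rate: Q/A = 256.997/34.6302 = 7.421 mm/hr
Therefore the application rate along the lateral = 7.421 mm/hr.


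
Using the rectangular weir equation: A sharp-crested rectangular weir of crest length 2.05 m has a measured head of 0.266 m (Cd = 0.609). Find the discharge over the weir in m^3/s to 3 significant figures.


Approach: apply the rectangular weir equation, Q = (2/3)*Cd*L*sqrt(2g)*H^1.5.
Q = (2/3)*0.609*2.05*sqrt(2*9.81)*0.266^1.5 = 0.506 m^3/s
Therefore the discharge over the weir = 0.506 m^3/s.
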